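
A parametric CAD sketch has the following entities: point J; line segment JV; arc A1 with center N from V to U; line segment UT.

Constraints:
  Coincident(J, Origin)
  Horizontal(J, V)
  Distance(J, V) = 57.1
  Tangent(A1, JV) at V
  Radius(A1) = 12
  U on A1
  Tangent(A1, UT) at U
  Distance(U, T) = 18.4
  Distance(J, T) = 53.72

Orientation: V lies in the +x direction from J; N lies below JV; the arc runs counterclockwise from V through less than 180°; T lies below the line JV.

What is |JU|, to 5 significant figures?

46.582

J is at the origin; JV is horizontal with |JV| = 57.1 and V on the +x side, so V = (57.100, 0.0000). Since A1 is tangent to JV there, NV ⟂ JV, so N = V + (0, -12) = (57.100, -12.000). Since NU ⟂ UT (tangency), |NT| = √(12.0² + 18.4²) = 21.967 regardless of where U sits on A1. So T lies on both circle(J, 53.72) and circle(N, 21.967); the below-JV intersection is T = (44.545, -30.026). U is the foot of the tangent from T: U = (45.106, -11.635).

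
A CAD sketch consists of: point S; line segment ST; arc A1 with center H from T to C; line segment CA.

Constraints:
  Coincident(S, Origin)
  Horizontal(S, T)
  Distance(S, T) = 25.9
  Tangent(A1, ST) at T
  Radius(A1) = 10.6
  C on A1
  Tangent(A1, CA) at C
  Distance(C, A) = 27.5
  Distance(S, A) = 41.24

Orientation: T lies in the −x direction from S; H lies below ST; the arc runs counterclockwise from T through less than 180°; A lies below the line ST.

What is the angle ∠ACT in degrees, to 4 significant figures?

114.2°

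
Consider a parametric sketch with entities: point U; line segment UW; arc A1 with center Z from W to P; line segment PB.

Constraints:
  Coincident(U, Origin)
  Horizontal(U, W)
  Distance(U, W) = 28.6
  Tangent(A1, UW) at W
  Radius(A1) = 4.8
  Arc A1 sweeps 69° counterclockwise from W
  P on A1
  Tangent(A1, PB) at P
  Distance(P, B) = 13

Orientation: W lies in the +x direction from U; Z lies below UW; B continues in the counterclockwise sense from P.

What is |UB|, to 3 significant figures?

24.7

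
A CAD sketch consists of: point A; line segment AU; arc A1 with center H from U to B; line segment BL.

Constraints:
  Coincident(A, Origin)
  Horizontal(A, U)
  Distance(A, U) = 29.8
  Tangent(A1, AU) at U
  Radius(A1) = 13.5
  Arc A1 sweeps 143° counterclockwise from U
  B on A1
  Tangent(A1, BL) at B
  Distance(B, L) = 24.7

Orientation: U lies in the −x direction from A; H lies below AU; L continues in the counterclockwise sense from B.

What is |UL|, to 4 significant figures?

40.83

A is at the origin; AU is horizontal with |AU| = 29.8 and U on the −x side, so U = (-29.80, 0.000). Tangency of A1 to AU means the radius HU is perpendicular to AU, so H = U + (0, -13.5) = (-29.80, -13.50). On A1, U sits at bearing 90° from H; a 143° counterclockwise sweep puts B at bearing 233°, so B = H + 13.5·(cos 233°, sin 233°) = (-37.92, -24.28). A1 meets BL tangentially, so HB is at right angles to BL, so BL runs along (−sin 233°, cos 233°); with |BL| = 24.7, L = (-18.20, -39.15). Then |UL| = |L − U| = 40.83.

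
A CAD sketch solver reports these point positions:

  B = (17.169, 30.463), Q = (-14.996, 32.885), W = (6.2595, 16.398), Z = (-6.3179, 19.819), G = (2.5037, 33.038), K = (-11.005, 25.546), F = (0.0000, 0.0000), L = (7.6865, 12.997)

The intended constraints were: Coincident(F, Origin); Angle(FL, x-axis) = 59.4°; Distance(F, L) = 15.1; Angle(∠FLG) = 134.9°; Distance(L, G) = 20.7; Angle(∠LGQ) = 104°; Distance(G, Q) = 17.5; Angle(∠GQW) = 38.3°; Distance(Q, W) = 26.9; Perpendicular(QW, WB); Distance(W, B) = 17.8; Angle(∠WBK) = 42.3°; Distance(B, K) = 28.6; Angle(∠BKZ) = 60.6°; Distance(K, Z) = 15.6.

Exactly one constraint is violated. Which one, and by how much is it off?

Distance(K, Z) = 15.6 — off by 8.20.

F = (0.00, 0.00) ✓; FL at 59.40° ✓; |FL| = 15.10 ✓; ∠FLG = 134.9° ✓; |LG| = 20.70 ✓; ∠LGQ = 104.0° ✓; |GQ| = 17.50 ✓; ∠GQW = 38.30° ✓; |QW| = 26.90 ✓; ∠(QW, WB) = 90.00° ✓; |WB| = 17.80 ✓; ∠WBK = 42.30° ✓; |BK| = 28.60 ✓; ∠BKZ = 60.60° ✓; |KZ| = 7.401 ✗.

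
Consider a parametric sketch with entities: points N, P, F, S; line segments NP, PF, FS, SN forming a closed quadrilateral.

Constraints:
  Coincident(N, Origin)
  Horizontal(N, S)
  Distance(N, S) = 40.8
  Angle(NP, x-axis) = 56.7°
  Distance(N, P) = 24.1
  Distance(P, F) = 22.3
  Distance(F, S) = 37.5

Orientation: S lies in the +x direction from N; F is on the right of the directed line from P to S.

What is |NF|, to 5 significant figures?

3.3051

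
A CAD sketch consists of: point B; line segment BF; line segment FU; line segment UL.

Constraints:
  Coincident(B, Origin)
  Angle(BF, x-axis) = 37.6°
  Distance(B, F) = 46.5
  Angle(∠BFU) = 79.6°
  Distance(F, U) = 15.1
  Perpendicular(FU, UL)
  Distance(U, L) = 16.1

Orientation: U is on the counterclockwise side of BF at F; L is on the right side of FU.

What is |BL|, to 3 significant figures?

62.2

B is at the origin; BF runs at 37.6° with length 46.5, so F = 46.5·(cos 37.6°, sin 37.6°) = (36.8, 28.4). ∠BFU = 79.6°, so FU runs at 37.6° + (180° − 79.6°) = 138° from the x-axis; with |FU| = 15.1, U = F + 15.1·(cos 138°, sin 138°) = (25.6, 38.5). The perpendicularity gives UL at right angles to FU; with |UL| = 16.1 on the right of FU, L = U + 16.1·(0.669, 0.743) = (36.4, 50.4). Then |BL| = |L − B| = 62.2.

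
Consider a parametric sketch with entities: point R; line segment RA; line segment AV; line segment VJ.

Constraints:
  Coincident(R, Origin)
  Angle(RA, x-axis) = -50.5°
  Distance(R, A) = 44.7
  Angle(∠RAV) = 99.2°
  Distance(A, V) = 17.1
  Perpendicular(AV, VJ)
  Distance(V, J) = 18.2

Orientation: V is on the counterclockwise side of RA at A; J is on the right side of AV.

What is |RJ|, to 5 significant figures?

66.875

∠RAV = 99.2°, so AV runs at -50.5° + (180° − 99.2°) = 30.300° from the x-axis; with |AV| = 17.1, V = A + 17.1·(cos 30.300°, sin 30.300°) = (43.197, -25.864). AV is perpendicular to VJ; with |VJ| = 18.2 on the right of AV, J = V + 18.2·(0.50453, -0.86340) = (52.379, -41.578). Then |RJ| = |J − R| = 66.875.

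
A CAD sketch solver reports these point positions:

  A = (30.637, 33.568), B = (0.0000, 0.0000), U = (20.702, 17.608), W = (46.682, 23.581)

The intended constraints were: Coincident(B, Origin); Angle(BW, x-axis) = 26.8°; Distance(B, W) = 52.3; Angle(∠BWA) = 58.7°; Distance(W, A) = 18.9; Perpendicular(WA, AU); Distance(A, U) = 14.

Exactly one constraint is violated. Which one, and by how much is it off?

Distance(A, U) = 14 — off by 4.80.

B = (0.00, 0.00) ✓; BW at 26.80° ✓; |BW| = 52.30 ✓; ∠BWA = 58.70° ✓; |WA| = 18.90 ✓; ∠(WA, AU) = 90.00° ✓; |AU| = 18.80 ✗.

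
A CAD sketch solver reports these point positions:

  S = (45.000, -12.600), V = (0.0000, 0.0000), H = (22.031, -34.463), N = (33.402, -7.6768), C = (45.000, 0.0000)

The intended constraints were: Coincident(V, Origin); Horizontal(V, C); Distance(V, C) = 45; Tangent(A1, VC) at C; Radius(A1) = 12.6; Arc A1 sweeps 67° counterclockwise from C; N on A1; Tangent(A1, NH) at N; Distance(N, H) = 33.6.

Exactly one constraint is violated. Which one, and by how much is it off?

Distance(N, H) = 33.6 — off by 4.50.

V = (0.00, 0.00) ✓; V.y = 0.00, C.y = 0.00 ✓; |VC| = 45.00 ✓; ∠(SC, CV) = 90.00° ✓; |SC| = 12.60 ✓; bearing(S→N) − bearing(S→C) = 67.00° ✓; |SN| = 12.60 ✓; ∠(SN, NH) = 90.00° ✓; |NH| = 29.10 ✗.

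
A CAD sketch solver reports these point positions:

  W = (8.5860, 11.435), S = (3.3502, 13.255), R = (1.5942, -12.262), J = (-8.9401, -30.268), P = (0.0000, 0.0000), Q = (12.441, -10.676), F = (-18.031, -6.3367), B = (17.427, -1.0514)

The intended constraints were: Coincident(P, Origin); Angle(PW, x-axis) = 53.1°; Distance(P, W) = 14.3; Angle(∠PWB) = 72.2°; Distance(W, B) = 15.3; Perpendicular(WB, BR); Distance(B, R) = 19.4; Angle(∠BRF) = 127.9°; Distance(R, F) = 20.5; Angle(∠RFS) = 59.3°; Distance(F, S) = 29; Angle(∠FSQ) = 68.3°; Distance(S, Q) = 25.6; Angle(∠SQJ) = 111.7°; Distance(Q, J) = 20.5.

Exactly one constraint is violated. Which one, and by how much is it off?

Distance(Q, J) = 20.5 — off by 8.50.

P = (0.00, 0.00) ✓; PW at 53.10° ✓; |PW| = 14.30 ✓; ∠PWB = 72.20° ✓; |WB| = 15.30 ✓; ∠(WB, BR) = 90.00° ✓; |BR| = 19.40 ✓; ∠BRF = 127.9° ✓; |RF| = 20.50 ✓; ∠RFS = 59.30° ✓; |FS| = 29.00 ✓; ∠FSQ = 68.30° ✓; |SQ| = 25.60 ✓; ∠SQJ = 111.7° ✓; |QJ| = 29.00 ✗.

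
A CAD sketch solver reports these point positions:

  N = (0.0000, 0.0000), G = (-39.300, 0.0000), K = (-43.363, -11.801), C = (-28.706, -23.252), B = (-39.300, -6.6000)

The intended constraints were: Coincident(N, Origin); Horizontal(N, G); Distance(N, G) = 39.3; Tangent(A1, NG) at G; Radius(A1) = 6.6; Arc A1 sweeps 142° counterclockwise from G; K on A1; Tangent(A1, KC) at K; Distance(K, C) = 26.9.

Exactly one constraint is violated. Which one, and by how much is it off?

Distance(K, C) = 26.9 — off by 8.30.

N = (0.00, 0.00) ✓; N.y = 0.00, G.y = 0.00 ✓; |NG| = 39.30 ✓; ∠(BG, GN) = 90.00° ✓; |BG| = 6.600 ✓; bearing(B→K) − bearing(B→G) = 142.0° ✓; |BK| = 6.600 ✓; ∠(BK, KC) = 90.00° ✓; |KC| = 18.60 ✗.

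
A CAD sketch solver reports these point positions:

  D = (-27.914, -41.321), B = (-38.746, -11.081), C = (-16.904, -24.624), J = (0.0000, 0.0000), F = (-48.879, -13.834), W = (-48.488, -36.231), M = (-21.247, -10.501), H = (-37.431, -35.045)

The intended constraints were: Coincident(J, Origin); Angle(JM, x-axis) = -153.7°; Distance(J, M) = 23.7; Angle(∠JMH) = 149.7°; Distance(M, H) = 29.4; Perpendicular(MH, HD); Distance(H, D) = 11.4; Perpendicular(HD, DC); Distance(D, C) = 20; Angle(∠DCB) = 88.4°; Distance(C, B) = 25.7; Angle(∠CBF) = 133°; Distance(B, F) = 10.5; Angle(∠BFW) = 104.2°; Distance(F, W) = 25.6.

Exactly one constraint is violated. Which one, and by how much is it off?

Distance(F, W) = 25.6 — off by 3.20.

J = (0.00, 0.00) ✓; JM at -153.7° ✓; |JM| = 23.70 ✓; ∠JMH = 149.7° ✓; |MH| = 29.40 ✓; ∠(MH, HD) = 90.00° ✓; |HD| = 11.40 ✓; ∠(HD, DC) = 90.00° ✓; |DC| = 20.00 ✓; ∠DCB = 88.40° ✓; |CB| = 25.70 ✓; ∠CBF = 133.0° ✓; |BF| = 10.50 ✓; ∠BFW = 104.2° ✓; |FW| = 22.40 ✗.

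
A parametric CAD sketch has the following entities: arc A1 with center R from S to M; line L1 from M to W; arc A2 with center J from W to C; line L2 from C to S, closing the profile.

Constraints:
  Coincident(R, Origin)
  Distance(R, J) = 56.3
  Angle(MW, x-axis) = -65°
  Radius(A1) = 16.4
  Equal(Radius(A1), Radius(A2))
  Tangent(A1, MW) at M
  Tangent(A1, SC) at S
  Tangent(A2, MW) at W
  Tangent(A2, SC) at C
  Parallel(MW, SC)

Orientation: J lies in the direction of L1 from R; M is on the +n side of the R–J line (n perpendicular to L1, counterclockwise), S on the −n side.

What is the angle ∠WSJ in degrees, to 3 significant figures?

14.0°

The slot axis is L1's direction at -65.0°, so u = (cos -65.0°, sin -65.0°) = (0.423, -0.906) and n = (−sin -65.0°, cos -65.0°) = (0.906, 0.423). R is at the origin and J lies 56.3 along u from R, so J = 56.3·u = (23.8, -51.0). Tangency of A1 to both parallel lines with radius 16.4 puts M and S at R ± 16.4·n: M = (14.9, 6.93), S = (-14.9, -6.93). Equal radii place W and C the same way about J: W = J + 16.4·n = (38.7, -44.1), C = J − 16.4·n = (8.93, -58.0). Then cos ∠WSJ = SW·SJ / (|SW||SJ|), giving 14.0°.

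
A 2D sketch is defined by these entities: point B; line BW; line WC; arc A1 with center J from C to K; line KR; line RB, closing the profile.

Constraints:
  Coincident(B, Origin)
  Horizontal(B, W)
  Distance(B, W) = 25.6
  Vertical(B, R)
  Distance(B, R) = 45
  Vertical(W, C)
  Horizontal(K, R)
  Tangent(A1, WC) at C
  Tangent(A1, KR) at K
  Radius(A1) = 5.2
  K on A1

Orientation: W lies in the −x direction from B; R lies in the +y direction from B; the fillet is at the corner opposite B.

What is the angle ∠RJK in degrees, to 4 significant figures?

75.70°

The virtual corner opposite B is at (-25.60, 45.00). Tangency of A1 to WC means the radius JC is perpendicular to WC and A1 meets KR tangentially, so JK is at right angles to KR, with radius 5.2, so the center J sits 5.2 in from both sides at J = (-20.40, 39.80). That places the tangent points at C = (-25.60, 39.80) on WC and K = (-20.40, 45.00) on KR. Then cos ∠RJK = JR·JK / (|JR||JK|), giving 75.70°.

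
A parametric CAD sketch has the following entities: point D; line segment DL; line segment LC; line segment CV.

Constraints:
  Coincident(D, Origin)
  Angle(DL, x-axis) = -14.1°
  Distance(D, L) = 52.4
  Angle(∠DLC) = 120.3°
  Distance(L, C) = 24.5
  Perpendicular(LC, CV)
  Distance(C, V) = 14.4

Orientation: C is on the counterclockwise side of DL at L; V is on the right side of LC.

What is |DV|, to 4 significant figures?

78.43

D is at the origin; DL runs at -14.1° with length 52.4, so L = 52.4·(cos -14.1°, sin -14.1°) = (50.82, -12.77). ∠DLC = 120.3°, so LC runs at -14.1° + (180° − 120.3°) = 45.60° from the x-axis; with |LC| = 24.5, C = L + 24.5·(cos 45.60°, sin 45.60°) = (67.96, 4.739). The perpendicularity gives CV at right angles to LC; with |CV| = 14.4 on the right of LC, V = C + 14.4·(0.7145, -0.6997) = (78.25, -5.336). Then |DV| = |V − D| = 78.43.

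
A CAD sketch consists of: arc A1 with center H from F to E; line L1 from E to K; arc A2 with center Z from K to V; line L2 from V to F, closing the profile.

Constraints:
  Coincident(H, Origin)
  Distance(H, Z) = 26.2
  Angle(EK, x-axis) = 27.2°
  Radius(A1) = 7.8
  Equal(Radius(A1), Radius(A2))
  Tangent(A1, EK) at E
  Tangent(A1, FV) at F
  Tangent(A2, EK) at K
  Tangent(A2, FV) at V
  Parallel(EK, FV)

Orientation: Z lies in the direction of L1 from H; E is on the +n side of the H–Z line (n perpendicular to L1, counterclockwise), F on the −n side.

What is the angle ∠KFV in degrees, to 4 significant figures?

30.77°

Tangency of A1 to both parallel lines with radius 7.8 puts E and F at H ± 7.8·n: E = (-3.565, 6.937), F = (3.565, -6.937). Equal radii place K and V the same way about Z: K = Z + 7.8·n = (19.74, 18.91), V = Z − 7.8·n = (26.87, 5.039). Then cos ∠KFV = FK·FV / (|FK||FV|), giving 30.77°.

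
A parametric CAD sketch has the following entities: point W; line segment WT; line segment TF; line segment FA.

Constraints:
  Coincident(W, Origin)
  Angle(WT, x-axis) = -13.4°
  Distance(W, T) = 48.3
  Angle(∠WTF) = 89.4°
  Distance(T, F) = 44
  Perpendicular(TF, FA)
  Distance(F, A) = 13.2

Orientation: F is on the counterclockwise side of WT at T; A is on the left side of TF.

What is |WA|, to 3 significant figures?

55.9

W is at the origin; WT runs at -13.4° with length 48.3, so T = 48.3·(cos -13.4°, sin -13.4°) = (47.0, -11.2). ∠WTF = 89.4°, so TF runs at -13.4° + (180° − 89.4°) = 77.2° from the x-axis; with |TF| = 44.0, F = T + 44.0·(cos 77.2°, sin 77.2°) = (56.7, 31.7). TF ⟂ FA; with |FA| = 13.2 on the left of TF, A = F + 13.2·(-0.975, 0.222) = (43.9, 34.6). Then |WA| = |A − W| = 55.9.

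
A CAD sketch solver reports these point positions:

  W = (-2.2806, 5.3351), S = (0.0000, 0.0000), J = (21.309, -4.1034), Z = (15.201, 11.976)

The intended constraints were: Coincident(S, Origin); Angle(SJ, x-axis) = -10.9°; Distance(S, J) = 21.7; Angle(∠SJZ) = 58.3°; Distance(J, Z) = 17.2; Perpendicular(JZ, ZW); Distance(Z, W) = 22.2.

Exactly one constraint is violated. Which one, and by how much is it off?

Distance(Z, W) = 22.2 — off by 3.50.

S = (0.00, 0.00) ✓; SJ at -10.90° ✓; |SJ| = 21.70 ✓; ∠SJZ = 58.30° ✓; |JZ| = 17.20 ✓; ∠(JZ, ZW) = 90.00° ✓; |ZW| = 18.70 ✗.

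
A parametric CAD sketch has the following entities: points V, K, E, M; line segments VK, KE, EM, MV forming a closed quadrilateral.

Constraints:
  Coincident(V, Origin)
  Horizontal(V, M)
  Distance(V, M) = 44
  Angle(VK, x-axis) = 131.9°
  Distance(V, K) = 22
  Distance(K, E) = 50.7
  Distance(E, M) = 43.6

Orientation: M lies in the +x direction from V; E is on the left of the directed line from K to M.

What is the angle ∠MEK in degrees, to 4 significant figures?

80.12°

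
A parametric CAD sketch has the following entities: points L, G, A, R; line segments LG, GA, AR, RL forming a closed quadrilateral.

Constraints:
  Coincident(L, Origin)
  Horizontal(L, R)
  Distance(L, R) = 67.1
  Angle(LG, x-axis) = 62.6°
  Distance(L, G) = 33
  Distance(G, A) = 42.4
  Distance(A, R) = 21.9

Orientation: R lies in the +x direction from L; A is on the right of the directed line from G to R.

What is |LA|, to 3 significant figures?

45.2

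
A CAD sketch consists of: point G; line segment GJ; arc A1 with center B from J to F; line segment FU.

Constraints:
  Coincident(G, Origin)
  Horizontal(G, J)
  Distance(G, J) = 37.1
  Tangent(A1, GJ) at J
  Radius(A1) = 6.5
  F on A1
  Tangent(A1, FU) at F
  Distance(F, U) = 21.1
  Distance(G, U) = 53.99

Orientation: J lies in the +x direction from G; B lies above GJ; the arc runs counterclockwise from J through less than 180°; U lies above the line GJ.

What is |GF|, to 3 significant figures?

43.8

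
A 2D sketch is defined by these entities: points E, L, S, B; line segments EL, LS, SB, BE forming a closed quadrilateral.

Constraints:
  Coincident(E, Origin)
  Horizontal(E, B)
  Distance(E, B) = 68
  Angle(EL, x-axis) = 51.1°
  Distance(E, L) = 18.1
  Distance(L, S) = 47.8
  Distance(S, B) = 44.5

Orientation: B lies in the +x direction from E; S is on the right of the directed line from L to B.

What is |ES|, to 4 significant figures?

43.88

E is at the origin; E and B share the same y with |EB| = 68.0 and B in +x, so B = (68.0, 0). EL runs at 51.1° with |EL| = 18.1, so L = (11.37, 14.09). S is determined by |LS| = 47.8 and |SB| = 44.5 together: it lies at the intersection of circle(L, 47.8) and circle(B, 44.5). With |LB| = 58.36, the foot of the radical line on LB is 31.79 from L and the perpendicular offset is √(47.8² − 31.79²) = 35.70. Taking the right-of-LB solution: S = (33.60, -28.23).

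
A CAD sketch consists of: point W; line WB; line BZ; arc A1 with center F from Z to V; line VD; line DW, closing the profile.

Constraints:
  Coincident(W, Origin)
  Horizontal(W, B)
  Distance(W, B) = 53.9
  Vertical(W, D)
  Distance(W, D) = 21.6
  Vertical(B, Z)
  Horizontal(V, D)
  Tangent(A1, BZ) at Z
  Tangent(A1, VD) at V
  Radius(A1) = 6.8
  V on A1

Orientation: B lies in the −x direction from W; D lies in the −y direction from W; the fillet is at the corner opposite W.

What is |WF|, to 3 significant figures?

49.4

WD is vertical with |WD| = 21.6 and D on the −y side, so D = (0.00, -21.6). The virtual corner opposite W is at (-53.9, -21.6). The tangent condition forces FZ to be normal to BZ and the tangent condition forces FV to be normal to VD, with radius 6.8, so the center F sits 6.8 in from both sides at F = (-47.1, -14.8). Then |WF| = |F − W| = 49.4.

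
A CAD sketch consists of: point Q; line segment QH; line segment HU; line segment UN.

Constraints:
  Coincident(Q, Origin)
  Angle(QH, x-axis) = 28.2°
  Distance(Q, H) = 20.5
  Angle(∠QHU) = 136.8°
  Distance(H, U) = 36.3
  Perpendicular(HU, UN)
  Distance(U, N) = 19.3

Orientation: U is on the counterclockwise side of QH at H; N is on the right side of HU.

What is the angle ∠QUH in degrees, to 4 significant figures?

15.32°

Q is at the origin; QH runs at 28.2° with length 20.5, so H = 20.5·(cos 28.2°, sin 28.2°) = (18.07, 9.687). ∠QHU = 136.8°, so HU runs at 28.2° + (180° − 136.8°) = 71.40° from the x-axis; with |HU| = 36.3, U = H + 36.3·(cos 71.40°, sin 71.40°) = (29.64, 44.09). Then cos ∠QUH = UQ·UH / (|UQ||UH|), giving 15.32°.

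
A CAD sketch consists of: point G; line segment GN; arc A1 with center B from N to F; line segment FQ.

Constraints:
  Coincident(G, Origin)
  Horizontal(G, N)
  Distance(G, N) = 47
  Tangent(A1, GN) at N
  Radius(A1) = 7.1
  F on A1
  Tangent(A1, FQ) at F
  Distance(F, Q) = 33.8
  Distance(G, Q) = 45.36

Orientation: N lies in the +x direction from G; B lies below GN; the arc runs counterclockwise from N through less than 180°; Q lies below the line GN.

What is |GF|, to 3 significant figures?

40.7

Checks: |BF| = 7.100 ✓; ∠(BF, FQ) = 90.00° ✓; |FQ| = 33.80 ✓; |GQ| = 45.36 ✓.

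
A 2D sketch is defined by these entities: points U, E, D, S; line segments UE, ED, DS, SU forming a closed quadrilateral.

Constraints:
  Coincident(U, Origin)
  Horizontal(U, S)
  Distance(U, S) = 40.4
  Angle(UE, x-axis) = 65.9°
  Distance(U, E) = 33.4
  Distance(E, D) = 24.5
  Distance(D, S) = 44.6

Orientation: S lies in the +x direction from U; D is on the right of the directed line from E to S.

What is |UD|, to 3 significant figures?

12.3

U is at the origin; US is horizontal with |US| = 40.4 and S in +x, so S = (40.4, 0). UE runs at 65.9° with |UE| = 33.4, so E = (13.6, 30.5). D is determined by |ED| = 24.5 and |DS| = 44.6 together: it lies at the intersection of circle(E, 24.5) and circle(S, 44.6). With |ES| = 40.6, the foot of the radical line on ES is 3.17 from E and the perpendicular offset is √(24.5² − 3.17²) = 24.3. Taking the right-of-ES solution: D = (-2.53, 12.1).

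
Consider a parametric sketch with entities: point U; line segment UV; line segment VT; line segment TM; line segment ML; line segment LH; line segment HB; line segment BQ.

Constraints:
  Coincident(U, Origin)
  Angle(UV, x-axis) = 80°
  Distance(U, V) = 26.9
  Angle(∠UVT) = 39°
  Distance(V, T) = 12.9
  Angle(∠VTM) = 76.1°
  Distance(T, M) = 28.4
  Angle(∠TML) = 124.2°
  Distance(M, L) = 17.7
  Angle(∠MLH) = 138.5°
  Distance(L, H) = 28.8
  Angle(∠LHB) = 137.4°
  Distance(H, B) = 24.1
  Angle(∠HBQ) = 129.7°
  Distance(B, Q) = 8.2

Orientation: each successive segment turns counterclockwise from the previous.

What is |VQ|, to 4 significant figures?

45.04

∠LHB = 137.4° gives HB at 104.8° from the x-axis; with |HB| = 24.1, B = (42.00, 56.73). ∠HBQ = 129.7° gives BQ at 155.1° from the x-axis; with |BQ| = 8.2, Q = (34.57, 60.18). Then |VQ| = |Q − V| = 45.04.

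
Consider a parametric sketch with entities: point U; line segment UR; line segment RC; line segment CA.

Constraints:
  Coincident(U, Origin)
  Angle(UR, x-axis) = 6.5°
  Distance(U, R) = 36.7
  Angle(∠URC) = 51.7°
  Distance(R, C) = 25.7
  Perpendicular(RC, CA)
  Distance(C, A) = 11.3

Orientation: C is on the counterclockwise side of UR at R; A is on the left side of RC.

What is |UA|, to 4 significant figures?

17.75

∠URC = 51.7°, so RC runs at 6.5° + (180° − 51.7°) = 134.8° from the x-axis; with |RC| = 25.7, C = R + 25.7·(cos 134.8°, sin 134.8°) = (18.35, 22.39). RC ⟂ CA; with |CA| = 11.3 on the left of RC, A = C + 11.3·(-0.7096, -0.7046) = (10.34, 14.43). Then |UA| = |A − U| = 17.75.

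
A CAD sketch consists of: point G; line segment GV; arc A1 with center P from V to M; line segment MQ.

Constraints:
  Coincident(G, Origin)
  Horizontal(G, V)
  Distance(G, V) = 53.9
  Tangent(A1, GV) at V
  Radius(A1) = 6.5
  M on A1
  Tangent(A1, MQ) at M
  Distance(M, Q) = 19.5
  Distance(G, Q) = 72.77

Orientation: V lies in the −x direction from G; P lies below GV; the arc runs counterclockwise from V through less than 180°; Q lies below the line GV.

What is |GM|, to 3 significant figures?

59.3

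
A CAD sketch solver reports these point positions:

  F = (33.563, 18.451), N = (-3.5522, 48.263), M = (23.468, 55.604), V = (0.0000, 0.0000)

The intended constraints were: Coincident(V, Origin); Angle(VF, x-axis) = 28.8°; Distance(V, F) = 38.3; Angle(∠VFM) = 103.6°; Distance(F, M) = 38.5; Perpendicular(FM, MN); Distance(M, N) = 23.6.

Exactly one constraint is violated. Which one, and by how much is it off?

Distance(M, N) = 23.6 — off by 4.40.

V = (0.00, 0.00) ✓; VF at 28.80° ✓; |VF| = 38.30 ✓; ∠VFM = 103.6° ✓; |FM| = 38.50 ✓; ∠(FM, MN) = 90.00° ✓; |MN| = 28.00 ✗.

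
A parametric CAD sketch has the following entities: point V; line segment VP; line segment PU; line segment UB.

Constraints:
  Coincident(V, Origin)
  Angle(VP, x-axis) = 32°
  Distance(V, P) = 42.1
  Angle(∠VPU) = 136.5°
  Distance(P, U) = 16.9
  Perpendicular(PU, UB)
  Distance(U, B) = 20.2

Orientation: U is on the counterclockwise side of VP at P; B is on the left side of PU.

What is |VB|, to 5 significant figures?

48.244

∠VPU = 136.5°, so PU runs at 32.0° + (180° − 136.5°) = 75.500° from the x-axis; with |PU| = 16.9, U = P + 16.9·(cos 75.500°, sin 75.500°) = (39.934, 38.671). PU ⟂ UB; with |UB| = 20.2 on the left of PU, B = U + 20.2·(-0.96815, 0.25038) = (20.378, 43.729). Then |VB| = |B − V| = 48.244.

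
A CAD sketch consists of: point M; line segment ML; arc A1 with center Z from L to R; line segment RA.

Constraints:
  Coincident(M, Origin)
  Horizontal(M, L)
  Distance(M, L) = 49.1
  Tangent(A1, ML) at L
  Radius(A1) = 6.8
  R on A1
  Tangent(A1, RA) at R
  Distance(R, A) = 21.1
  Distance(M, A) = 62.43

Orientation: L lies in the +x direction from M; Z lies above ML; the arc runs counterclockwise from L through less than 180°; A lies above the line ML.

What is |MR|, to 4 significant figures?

56.31

M is at the origin; ML is horizontal with |ML| = 49.1 and L on the +x side, so L = (49.10, 0.000). The tangent condition forces ZL to be normal to ML, so Z = L + (0, 6.8) = (49.10, 6.800). Since ZR ⟂ RA (tangency), |ZA| = √(6.8² + 21.1²) = 22.17 regardless of where R sits on A1. So A lies on both circle(M, 62.43) and circle(Z, 22.17); the above-ML intersection is A = (55.84, 27.92). R is the foot of the tangent from A: R = (55.90, 6.820).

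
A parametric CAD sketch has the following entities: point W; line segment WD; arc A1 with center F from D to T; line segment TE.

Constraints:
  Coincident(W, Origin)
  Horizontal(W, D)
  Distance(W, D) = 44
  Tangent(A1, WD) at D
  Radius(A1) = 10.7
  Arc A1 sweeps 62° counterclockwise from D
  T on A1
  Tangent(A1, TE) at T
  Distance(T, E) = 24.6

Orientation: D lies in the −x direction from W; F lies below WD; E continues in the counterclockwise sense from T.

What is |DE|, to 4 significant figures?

34.52

On A1, D sits at bearing 90° from F; a 62° counterclockwise sweep puts T at bearing 152°, so T = F + 10.7·(cos 152°, sin 152°) = (-53.45, -5.677). A1 meets TE tangentially, so FT is at right angles to TE, so TE runs along (−sin 152°, cos 152°); with |TE| = 24.6, E = (-65.00, -27.40). Then |DE| = |E − D| = 34.52.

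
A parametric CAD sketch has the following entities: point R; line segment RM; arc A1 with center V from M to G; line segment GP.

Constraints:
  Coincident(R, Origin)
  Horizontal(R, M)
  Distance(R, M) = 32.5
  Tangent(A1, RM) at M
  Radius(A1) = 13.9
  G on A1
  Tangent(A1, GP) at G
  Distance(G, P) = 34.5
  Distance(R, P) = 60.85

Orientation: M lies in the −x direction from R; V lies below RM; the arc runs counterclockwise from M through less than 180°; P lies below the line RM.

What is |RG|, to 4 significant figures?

49.24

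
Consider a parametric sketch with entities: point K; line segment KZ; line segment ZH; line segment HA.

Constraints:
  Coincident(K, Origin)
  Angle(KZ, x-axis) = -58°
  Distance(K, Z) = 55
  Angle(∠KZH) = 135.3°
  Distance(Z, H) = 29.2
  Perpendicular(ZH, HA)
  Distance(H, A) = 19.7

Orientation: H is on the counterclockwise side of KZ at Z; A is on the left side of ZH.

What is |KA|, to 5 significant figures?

70.884

∠KZH = 135.3°, so ZH runs at -58.0° + (180° − 135.3°) = -13.300° from the x-axis; with |ZH| = 29.2, H = Z + 29.2·(cos -13.300°, sin -13.300°) = (57.562, -53.360). ZH ⟂ HA; with |HA| = 19.7 on the left of ZH, A = H + 19.7·(0.23005, 0.97318) = (62.094, -34.188). Then |KA| = |A − K| = 70.884.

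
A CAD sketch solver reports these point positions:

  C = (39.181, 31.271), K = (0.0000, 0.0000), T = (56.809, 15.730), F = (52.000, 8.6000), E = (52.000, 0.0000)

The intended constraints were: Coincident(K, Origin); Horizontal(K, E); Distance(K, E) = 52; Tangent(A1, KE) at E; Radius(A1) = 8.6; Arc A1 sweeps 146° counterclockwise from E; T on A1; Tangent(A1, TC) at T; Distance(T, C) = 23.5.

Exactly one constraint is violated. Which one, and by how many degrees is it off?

Tangent(A1, TC) at T — off by 7.40°.

K = (0.00, 0.00) ✓; K.y = 0.00, E.y = 0.00 ✓; |KE| = 52.00 ✓; ∠(FE, EK) = 90.00° ✓; |FE| = 8.600 ✓; bearing(F→T) − bearing(F→E) = 146.0° ✓; |FT| = 8.600 ✓; ∠(FT, TC) = 97.40° ✗; |TC| = 23.50 ✓.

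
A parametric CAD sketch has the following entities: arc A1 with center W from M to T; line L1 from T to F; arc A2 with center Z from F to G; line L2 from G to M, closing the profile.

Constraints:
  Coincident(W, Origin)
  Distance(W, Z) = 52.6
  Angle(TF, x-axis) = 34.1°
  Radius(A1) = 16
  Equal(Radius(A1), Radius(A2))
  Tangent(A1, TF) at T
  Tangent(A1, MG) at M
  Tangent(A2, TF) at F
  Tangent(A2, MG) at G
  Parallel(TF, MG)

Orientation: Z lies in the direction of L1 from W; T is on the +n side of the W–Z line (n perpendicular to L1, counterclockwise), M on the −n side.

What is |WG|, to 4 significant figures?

54.98

The slot axis is L1's direction at 34.1°, so u = (cos 34.1°, sin 34.1°) = (0.8281, 0.5606) and n = (−sin 34.1°, cos 34.1°) = (-0.5606, 0.8281). W is at the origin and Z lies 52.6 along u from W, so Z = 52.6·u = (43.56, 29.49). Tangency of A1 to both parallel lines with radius 16.0 puts T and M at W ± 16.0·n: T = (-8.970, 13.25), M = (8.970, -13.25). Equal radii place F and G the same way about Z: F = Z + 16.0·n = (34.59, 42.74), G = Z − 16.0·n = (52.53, 16.24). Then |WG| = |G − W| = 54.98.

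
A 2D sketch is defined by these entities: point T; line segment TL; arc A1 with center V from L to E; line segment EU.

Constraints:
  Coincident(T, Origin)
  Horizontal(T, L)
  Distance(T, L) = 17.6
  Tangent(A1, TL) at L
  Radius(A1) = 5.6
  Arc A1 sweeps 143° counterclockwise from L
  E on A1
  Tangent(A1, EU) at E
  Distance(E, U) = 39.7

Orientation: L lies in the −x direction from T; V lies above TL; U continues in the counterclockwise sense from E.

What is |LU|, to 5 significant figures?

44.232

On A1, L sits at bearing -90° from V; a 143° counterclockwise sweep puts E at bearing 53°, so E = V + 5.6·(cos 53°, sin 53°) = (-14.230, 10.072). Since A1 is tangent to EU there, VE ⟂ EU, so EU runs along (−sin 53°, cos 53°); with |EU| = 39.7, U = (-45.936, 33.964). Then |LU| = |U − L| = 44.232.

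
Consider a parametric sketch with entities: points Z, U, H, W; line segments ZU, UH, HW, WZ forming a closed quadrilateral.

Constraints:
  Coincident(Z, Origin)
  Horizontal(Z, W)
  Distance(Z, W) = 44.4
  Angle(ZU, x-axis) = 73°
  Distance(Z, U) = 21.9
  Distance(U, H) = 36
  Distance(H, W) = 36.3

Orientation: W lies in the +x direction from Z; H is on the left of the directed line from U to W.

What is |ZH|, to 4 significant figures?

53.12

Checks: Z.y = 0.00, W.y = 0.00 ✓; |UH| = 36.00 ✓; |HW| = 36.30 ✓.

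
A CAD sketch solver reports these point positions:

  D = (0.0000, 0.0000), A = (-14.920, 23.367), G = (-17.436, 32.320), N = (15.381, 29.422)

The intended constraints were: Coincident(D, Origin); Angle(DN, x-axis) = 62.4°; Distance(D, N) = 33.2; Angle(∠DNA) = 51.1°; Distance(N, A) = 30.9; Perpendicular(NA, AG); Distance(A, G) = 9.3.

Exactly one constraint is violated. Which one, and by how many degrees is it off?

Perpendicular(NA, AG) — off by 4.40°.

D = (0.00, 0.00) ✓; DN at 62.40° ✓; |DN| = 33.20 ✓; ∠DNA = 51.10° ✓; |NA| = 30.90 ✓; ∠(NA, AG) = 85.60° ✗; |AG| = 9.300 ✓.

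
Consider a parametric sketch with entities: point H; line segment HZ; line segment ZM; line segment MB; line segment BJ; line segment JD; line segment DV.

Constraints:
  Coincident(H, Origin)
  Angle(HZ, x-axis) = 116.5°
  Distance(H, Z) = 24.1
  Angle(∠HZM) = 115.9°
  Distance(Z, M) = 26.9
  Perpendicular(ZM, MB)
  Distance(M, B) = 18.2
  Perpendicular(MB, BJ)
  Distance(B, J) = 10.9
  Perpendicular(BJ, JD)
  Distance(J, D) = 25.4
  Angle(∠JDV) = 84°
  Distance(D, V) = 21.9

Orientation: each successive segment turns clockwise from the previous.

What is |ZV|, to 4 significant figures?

38.10

H is at the origin; HZ runs at 116.5° with length 24.1, so Z = (-10.75, 21.57). ∠HZM = 115.9° gives ZM at 52.40° from the x-axis; with |ZM| = 26.9, M = (5.660, 42.88). ZM ⟂ MB, so MB runs at -37.60°; with |MB| = 18.2, B = (20.08, 31.78). The perpendicularity gives BJ at right angles to MB, so BJ runs at -127.6°; with |BJ| = 10.9, J = (13.43, 23.14). BJ ⟂ JD, so JD runs at 142.4°; with |JD| = 25.4, D = (-6.696, 38.64). ∠JDV = 84.0° gives DV at 46.40° from the x-axis; with |DV| = 21.9, V = (8.407, 54.50). Then |ZV| = |V − Z| = 38.10.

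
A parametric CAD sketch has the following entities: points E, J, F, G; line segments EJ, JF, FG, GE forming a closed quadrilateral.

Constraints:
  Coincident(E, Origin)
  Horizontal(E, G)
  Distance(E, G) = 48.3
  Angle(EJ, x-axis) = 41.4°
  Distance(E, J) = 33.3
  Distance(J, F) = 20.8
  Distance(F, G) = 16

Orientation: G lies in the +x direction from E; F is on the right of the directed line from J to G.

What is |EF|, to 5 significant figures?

32.625

E is at the origin; EG is horizontal with |EG| = 48.3 and G in +x, so G = (48.3, 0). EJ runs at 41.4° with |EJ| = 33.3, so J = (24.979, 22.022). F is determined by |JF| = 20.8 and |FG| = 16.0 together: it lies at the intersection of circle(J, 20.8) and circle(G, 16.0). With |JG| = 32.076, the foot of the radical line on JG is 18.791 from J and the perpendicular offset is √(20.8² − 18.791²) = 8.9179. Taking the right-of-JG solution: F = (32.519, 2.6364).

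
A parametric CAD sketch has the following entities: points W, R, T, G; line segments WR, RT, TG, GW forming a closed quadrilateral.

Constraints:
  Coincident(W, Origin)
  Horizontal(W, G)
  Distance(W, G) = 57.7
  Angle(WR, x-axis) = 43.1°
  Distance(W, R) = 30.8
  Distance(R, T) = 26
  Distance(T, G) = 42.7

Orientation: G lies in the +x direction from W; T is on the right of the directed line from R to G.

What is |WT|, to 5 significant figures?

15.674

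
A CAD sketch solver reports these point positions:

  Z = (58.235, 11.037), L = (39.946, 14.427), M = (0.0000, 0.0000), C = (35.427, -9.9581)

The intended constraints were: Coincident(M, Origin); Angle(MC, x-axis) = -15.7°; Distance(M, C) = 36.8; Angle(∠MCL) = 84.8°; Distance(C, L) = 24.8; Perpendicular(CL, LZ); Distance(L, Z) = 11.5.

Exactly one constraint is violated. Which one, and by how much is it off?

Distance(L, Z) = 11.5 — off by 7.10.

M = (0.00, 0.00) ✓; MC at -15.70° ✓; |MC| = 36.80 ✓; ∠MCL = 84.80° ✓; |CL| = 24.80 ✓; ∠(CL, LZ) = 90.00° ✓; |LZ| = 18.60 ✗.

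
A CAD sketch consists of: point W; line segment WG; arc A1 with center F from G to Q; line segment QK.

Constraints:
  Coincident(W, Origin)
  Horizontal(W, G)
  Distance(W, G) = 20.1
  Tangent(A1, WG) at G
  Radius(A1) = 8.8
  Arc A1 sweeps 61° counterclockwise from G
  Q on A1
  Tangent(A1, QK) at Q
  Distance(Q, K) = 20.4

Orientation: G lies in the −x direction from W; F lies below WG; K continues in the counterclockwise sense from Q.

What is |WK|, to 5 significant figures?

43.829

W is at the origin; WG is horizontal with |WG| = 20.1 and G on the −x side, so G = (-20.100, 0.0000). Since A1 is tangent to WG there, FG ⟂ WG, so F = G + (0, -8.8) = (-20.100, -8.8000). On A1, G sits at bearing 90° from F; a 61° counterclockwise sweep puts Q at bearing 151°, so Q = F + 8.8·(cos 151°, sin 151°) = (-27.797, -4.5337). A1 meets QK tangentially, so FQ is at right angles to QK, so QK runs along (−sin 151°, cos 151°); with |QK| = 20.4, K = (-37.687, -22.376). Then |WK| = |K − W| = 43.829.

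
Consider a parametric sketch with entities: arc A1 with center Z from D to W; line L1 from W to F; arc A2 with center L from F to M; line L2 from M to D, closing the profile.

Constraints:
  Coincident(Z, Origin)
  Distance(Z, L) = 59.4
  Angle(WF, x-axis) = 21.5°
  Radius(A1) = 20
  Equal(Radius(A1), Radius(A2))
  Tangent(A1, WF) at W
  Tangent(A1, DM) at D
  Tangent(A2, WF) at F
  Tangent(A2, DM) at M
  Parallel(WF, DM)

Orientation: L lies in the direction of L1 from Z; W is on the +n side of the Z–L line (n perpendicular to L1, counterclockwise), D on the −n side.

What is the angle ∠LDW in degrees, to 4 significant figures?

71.39°

Z is at the origin and L lies 59.4 along u from Z, so L = 59.4·u = (55.27, 21.77). Tangency of A1 to both parallel lines with radius 20.0 puts W and D at Z ± 20.0·n: W = (-7.330, 18.61), D = (7.330, -18.61). Then cos ∠LDW = DL·DW / (|DL||DW|), giving 71.39°.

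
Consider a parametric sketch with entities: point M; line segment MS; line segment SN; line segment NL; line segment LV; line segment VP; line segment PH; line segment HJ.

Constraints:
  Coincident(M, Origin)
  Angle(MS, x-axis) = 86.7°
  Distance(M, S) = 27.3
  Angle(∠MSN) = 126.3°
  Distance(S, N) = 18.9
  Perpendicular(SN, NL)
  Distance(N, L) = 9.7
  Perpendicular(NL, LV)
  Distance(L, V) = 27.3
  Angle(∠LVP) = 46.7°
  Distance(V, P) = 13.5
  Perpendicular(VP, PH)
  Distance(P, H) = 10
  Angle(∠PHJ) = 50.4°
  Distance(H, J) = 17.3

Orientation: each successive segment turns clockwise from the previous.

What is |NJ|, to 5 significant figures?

29.306

M is at the origin; MS runs at 86.7° with length 27.3, so S = (1.5715, 27.255). ∠MSN = 126.3° gives SN at 33.000° from the x-axis; with |SN| = 18.9, N = (17.422, 37.548). SN is perpendicular to NL, so NL runs at -57.000°; with |NL| = 9.7, L = (22.705, 29.413). The perpendicularity gives LV at right angles to NL, so LV runs at -147.00°; with |LV| = 27.3, V = (-0.19034, 14.545). ∠LVP = 46.7° gives VP at 79.700° from the x-axis; with |VP| = 13.5, P = (2.2235, 27.827). VP is perpendicular to PH, so PH runs at -10.300°; with |PH| = 10.0, H = (12.062, 26.039). ∠PHJ = 50.4° gives HJ at -139.90° from the x-axis; with |HJ| = 17.3, J = (-1.1708, 14.896). Then |NJ| = |J − N| = 29.306.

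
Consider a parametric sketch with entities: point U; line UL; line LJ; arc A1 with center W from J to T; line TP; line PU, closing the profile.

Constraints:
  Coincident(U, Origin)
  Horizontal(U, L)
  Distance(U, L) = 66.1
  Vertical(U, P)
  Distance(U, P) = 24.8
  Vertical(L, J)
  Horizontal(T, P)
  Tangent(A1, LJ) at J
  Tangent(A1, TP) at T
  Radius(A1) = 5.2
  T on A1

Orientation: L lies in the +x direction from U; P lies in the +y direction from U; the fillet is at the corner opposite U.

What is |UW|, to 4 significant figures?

63.98

U is at the origin; U and L share the same y with |UL| = 66.1 and L on the +x side, so L = (66.10, 0.000). U and P share the same x with |UP| = 24.8 and P on the +y side, so P = (0.000, 24.80). The virtual corner opposite U is at (66.10, 24.80). A1 meets LJ tangentially, so WJ is at right angles to LJ and A1 meets TP tangentially, so WT is at right angles to TP, with radius 5.2, so the center W sits 5.2 in from both sides at W = (60.90, 19.60). Then |UW| = |W − U| = 63.98.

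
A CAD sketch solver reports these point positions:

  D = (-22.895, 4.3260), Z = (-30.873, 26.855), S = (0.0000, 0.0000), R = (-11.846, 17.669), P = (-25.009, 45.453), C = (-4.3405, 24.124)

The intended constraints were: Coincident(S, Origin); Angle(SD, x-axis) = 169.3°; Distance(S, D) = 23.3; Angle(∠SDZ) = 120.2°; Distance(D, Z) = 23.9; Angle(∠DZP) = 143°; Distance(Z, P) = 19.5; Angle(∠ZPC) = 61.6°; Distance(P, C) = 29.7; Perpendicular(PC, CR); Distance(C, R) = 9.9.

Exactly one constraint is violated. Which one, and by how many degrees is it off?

Perpendicular(PC, CR) — off by 3.40°.

S = (0.00, 0.00) ✓; SD at 169.3° ✓; |SD| = 23.30 ✓; ∠SDZ = 120.2° ✓; |DZ| = 23.90 ✓; ∠DZP = 143.0° ✓; |ZP| = 19.50 ✓; ∠ZPC = 61.60° ✓; |PC| = 29.70 ✓; ∠(PC, CR) = 93.40° ✗; |CR| = 9.899 ✓.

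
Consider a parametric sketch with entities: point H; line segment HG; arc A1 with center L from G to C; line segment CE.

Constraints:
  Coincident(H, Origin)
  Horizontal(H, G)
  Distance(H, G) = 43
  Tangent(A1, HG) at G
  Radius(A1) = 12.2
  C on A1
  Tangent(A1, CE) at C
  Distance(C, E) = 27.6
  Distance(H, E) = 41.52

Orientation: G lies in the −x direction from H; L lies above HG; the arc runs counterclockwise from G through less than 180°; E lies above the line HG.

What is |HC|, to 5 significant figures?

32.510

Checks: H = (0.00, 0.00) ✓; |LC| = 12.20 ✓; ∠(LC, CE) = 90.00° ✓; |CE| = 27.60 ✓; |HE| = 41.52 ✓.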